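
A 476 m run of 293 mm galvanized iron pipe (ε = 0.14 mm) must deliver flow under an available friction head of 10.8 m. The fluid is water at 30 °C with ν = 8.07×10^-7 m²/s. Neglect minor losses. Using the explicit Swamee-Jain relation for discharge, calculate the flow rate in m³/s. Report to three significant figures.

Q ≈ 0.187 m³/s

Swamee-Jain (Type II): Q = -0.965·√(gD⁵h_f/L)·ln[ε/(3.7D) + √(3.17ν²L/(gD³h_f))]
√(gD⁵h_f/L) = √(9.81·0.293⁵·10.8/476) = 0.02192
ε/(3.7D) = 1.29×10^-4; √(3.17ν²L/(gD³h_f)) = 1.92×10^-5
Q = -0.965·0.02192·ln(1.483×10^-4) = 0.1865 m³/s
Check: V = 2.77 m/s, Re = 1.00×10^6, f = 0.01715, h_f = 10.9 m ≈ 10.8 m ✓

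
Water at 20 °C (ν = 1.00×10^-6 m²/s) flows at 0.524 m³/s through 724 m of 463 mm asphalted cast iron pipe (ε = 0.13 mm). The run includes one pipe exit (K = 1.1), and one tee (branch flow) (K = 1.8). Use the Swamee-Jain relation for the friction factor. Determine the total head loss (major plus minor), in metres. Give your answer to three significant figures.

V = 4Q/(πD²) = 3.112 m/s; V²/2g = 0.4937 m
Re = 1.44×10^6, ε/D = 2.81×10^-4 → f = 0.01536 (Swamee-Jain)
Major: h_f = f(L/D)·V²/2g = 0.01536·1564·0.4937 = 11.86 m
Minor: ΣK = 2.90; h_m = ΣK·V²/2g = 1.432 m
Total H_L = 11.86 + 1.432 = 13.29 m

H_L ≈ 13.3 m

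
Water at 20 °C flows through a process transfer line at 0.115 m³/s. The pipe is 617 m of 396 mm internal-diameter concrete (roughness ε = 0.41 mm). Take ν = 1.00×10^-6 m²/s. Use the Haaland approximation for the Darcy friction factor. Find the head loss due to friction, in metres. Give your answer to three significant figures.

h_f ≈ 1.42 m

V = 4Q/(πD²) = 4·0.115/(π·0.396²) = 0.9337 m/s
Re = VD/ν = 0.9337·0.396/1.00×10^-6 = 3.70×10^5 → turbulent
ε/D = 0.41/396 = 0.00104
Haaland: f = 0.02052
h_f = f(L/D)V²/(2g) = 0.02052·(617/0.396)·0.9337²/(2·9.81) = 1.421 m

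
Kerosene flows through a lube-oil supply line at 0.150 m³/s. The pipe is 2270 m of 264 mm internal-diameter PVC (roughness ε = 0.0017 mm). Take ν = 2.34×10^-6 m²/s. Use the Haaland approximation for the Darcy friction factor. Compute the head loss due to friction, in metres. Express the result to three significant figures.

V = 4Q/(πD²) = 4·0.150/(π·0.264²) = 2.740 m/s
Re = VD/ν = 2.740·0.264/2.34×10^-6 = 3.09×10^5 → turbulent
ε/D = 0.0017/264 = 6.44×10^-6
Haaland: f = 0.01431
h_f = f(L/D)V²/(2g) = 0.01431·(2270/0.264)·2.740²/(2·9.81) = 47.11 m

h_f ≈ 47.1 m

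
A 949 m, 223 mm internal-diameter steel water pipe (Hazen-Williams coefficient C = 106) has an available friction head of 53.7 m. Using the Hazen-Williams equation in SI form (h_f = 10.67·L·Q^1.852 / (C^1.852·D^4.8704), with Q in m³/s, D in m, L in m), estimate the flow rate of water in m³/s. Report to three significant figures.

Rearranging: Q = [h_f·C^1.852·D^4.8704 / (10.67·L)]^(1/1.852)
Q = [53.7·106^1.852·0.223^4.8704 / (10.67·949)]^0.540 = 0.1210 m³/s

Q ≈ 0.121 m³/s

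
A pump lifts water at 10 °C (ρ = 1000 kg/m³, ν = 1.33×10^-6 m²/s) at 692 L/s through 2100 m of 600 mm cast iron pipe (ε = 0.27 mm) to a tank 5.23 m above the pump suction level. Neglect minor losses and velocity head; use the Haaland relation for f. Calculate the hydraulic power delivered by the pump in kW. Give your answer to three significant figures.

P_hyd ≈ 157 kW

V = 4Q/(πD²) = 2.447 m/s; Re = 1.10×10^6; ε/D = 4.50×10^-4; f = 0.01678
h_f = f(L/D)V²/2g = 17.93 m
Total head H = z + h_f = 5.23 + 17.93 = 23.16 m
P_hyd = ρgQH = 1000·9.81·0.692·23.16 = 157.2 kW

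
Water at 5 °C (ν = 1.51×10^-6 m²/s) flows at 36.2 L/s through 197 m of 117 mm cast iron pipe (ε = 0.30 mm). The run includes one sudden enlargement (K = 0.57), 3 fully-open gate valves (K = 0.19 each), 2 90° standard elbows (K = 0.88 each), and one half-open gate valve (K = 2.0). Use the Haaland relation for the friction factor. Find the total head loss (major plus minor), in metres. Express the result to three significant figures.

H_L ≈ 27.8 m

V = 4Q/(πD²) = 3.367 m/s; V²/2g = 0.5778 m
Re = 2.61×10^5, ε/D = 0.00256 → f = 0.02561 (Haaland)
Major: h_f = f(L/D)·V²/2g = 0.02561·1684·0.5778 = 24.92 m
Minor: ΣK = 4.90; h_m = ΣK·V²/2g = 2.831 m
Total H_L = 24.92 + 2.831 = 27.75 m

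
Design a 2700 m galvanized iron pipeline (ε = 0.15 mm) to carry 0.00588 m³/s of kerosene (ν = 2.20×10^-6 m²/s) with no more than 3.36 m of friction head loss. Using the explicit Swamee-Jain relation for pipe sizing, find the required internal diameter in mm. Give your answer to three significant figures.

Swamee-Jain (Type III): D = 0.66·[ε^1.25·(LQ²/(gh_f))^4.75 + ν·Q^9.4·(L/(gh_f))^5.2]^0.04
LQ²/(gh_f) = 0.002832; L/(gh_f) = 81.91
Term 1 = ε^1.25·(…)^4.75 = 1.31×10^-17; Term 2 = ν·Q^9.4·(…)^5.2 = 2.11×10^-17
D = 0.66·(1.31×10^-17 + 2.11×10^-17)^0.04 = 0.1448 m = 145 mm
Check: V = 0.357 m/s, Re = 2.35×10^4, f = 0.02736, h_f = 3.31 m ≈ 3.36 m ✓

D ≈ 145 mm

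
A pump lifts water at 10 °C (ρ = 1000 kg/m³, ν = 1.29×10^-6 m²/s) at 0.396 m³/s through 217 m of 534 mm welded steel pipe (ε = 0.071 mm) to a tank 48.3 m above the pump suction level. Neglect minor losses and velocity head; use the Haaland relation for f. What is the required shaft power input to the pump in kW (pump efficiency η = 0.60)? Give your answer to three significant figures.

V = 4Q/(πD²) = 1.768 m/s; Re = 7.32×10^5; ε/D = 1.33×10^-4; f = 0.01412
h_f = f(L/D)V²/2g = 0.9140 m
Total head H = z + h_f = 48.3 + 0.9140 = 49.21 m
P_hyd = ρgQH = 1000·9.81·0.396·49.21 = 191.2 kW
P_shaft = P_hyd/η = 191.2/0.60 = 318.6 kW

P_shaft ≈ 319 kW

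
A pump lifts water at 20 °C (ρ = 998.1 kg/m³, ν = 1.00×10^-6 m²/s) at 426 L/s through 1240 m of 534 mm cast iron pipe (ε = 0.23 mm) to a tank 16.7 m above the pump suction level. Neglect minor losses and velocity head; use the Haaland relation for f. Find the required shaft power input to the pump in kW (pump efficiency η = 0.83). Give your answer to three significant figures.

P_shaft ≈ 120 kW

V = 4Q/(πD²) = 1.902 m/s; Re = 1.02×10^6; ε/D = 4.31×10^-4; f = 0.01667
h_f = f(L/D)V²/2g = 7.138 m
Total head H = z + h_f = 16.7 + 7.138 = 23.84 m
P_hyd = ρgQH = 998.1·9.81·0.426·23.84 = 99.43 kW
P_shaft = P_hyd/η = 99.43/0.83 = 119.8 kW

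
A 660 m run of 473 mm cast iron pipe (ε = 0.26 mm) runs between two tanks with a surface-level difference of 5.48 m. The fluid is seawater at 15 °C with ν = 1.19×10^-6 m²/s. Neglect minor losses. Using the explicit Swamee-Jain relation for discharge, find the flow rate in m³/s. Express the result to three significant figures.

Q ≈ 0.367 m³/s

Swamee-Jain (Type II): Q = -0.965·√(gD⁵h_f/L)·ln[ε/(3.7D) + √(3.17ν²L/(gD³h_f))]
√(gD⁵h_f/L) = √(9.81·0.473⁵·5.48/660) = 0.04391
ε/(3.7D) = 1.49×10^-4; √(3.17ν²L/(gD³h_f)) = 2.28×10^-5
Q = -0.965·0.04391·ln(1.714×10^-4) = 0.3675 m³/s
Check: V = 2.09 m/s, Re = 8.31×10^5, f = 0.01772, h_f = 5.51 m ≈ 5.48 m ✓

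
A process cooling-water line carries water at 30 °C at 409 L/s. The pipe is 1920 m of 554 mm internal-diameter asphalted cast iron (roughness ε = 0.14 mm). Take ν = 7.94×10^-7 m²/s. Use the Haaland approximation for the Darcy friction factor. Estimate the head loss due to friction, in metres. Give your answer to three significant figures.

h_f ≈ 7.65 m

V = 4Q/(πD²) = 4·0.409/(π·0.554²) = 1.697 m/s
Re = VD/ν = 1.697·0.554/7.94×10^-7 = 1.18×10^6 → turbulent
ε/D = 0.14/554 = 2.53×10^-4
Haaland: f = 0.01505
h_f = f(L/D)V²/(2g) = 0.01505·(1920/0.554)·1.697²/(2·9.81) = 7.653 m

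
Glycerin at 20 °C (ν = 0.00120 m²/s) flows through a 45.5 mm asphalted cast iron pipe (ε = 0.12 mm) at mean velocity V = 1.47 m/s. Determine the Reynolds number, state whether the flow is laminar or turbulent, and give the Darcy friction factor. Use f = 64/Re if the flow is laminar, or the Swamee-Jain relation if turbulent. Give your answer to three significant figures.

Re = VD/ν = 1.470·0.0455/0.00120 = 55.7
Re < 2300 → laminar → f = 64/Re = 1.148

Re ≈ 55.7; laminar; f = 64/Re ≈ 1.15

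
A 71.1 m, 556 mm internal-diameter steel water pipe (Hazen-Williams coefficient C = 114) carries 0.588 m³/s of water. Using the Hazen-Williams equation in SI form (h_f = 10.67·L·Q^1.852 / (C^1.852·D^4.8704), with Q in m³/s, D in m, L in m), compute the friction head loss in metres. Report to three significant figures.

h_f = 10.67·71.1·0.588^1.852 / (114^1.852·0.556^4.8704) = 0.7676 m

h_f ≈ 0.768 m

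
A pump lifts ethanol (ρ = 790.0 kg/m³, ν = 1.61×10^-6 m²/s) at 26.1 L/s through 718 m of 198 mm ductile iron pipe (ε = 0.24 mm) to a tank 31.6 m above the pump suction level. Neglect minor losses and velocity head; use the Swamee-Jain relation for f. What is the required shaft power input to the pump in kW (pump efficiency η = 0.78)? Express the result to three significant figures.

V = 4Q/(πD²) = 0.8477 m/s; Re = 1.04×10^5; ε/D = 0.00121; f = 0.02297
h_f = f(L/D)V²/2g = 3.051 m
Total head H = z + h_f = 31.6 + 3.051 = 34.65 m
P_hyd = ρgQH = 790.0·9.81·0.0261·34.65 = 7.009 kW
P_shaft = P_hyd/η = 7.009/0.78 = 8.986 kW

P_shaft ≈ 8.99 kW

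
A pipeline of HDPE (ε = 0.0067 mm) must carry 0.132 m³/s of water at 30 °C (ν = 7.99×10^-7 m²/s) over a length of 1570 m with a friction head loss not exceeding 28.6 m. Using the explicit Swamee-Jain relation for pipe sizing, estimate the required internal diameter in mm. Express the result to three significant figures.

D ≈ 253 mm

Swamee-Jain (Type III): D = 0.66·[ε^1.25·(LQ²/(gh_f))^4.75 + ν·Q^9.4·(L/(gh_f))^5.2]^0.04
LQ²/(gh_f) = 0.09750; L/(gh_f) = 5.596
Term 1 = ε^1.25·(…)^4.75 = 5.38×10^-12; Term 2 = ν·Q^9.4·(…)^5.2 = 3.35×10^-11
D = 0.66·(5.38×10^-12 + 3.35×10^-11)^0.04 = 0.2530 m = 253 mm
Check: V = 2.63 m/s, Re = 8.31×10^5, f = 0.01253, h_f = 27.3 m ≈ 28.6 m ✓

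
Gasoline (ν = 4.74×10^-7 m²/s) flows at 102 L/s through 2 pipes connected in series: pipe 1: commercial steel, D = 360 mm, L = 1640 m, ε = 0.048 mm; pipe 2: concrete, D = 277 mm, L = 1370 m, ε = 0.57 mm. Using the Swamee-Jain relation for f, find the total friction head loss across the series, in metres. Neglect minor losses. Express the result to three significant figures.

H ≈ 20.6 m

Pipe 1: V = 1.002 m/s, Re = 7.61×10^5, ε/D = 1.33×10^-4, f = 0.01427, h_1 = f(L/D)V²/2g = 3.328 m
Pipe 2: V = 1.693 m/s, Re = 9.89×10^5, ε/D = 0.00206, f = 0.02386, h_2 = f(L/D)V²/2g = 17.23 m
Series → Q common, losses add: H = Σh = 20.56 m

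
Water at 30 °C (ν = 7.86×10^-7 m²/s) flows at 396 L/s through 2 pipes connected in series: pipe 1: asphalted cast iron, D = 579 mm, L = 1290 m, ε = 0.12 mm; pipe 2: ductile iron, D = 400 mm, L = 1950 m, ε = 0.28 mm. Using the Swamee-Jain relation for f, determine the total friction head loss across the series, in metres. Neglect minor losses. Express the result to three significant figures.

H ≈ 49.1 m

Pipe 1: V = 1.504 m/s, Re = 1.11×10^6, ε/D = 2.07×10^-4, f = 0.01477, h_1 = f(L/D)V²/2g = 3.794 m
Pipe 2: V = 3.151 m/s, Re = 1.60×10^6, ε/D = 7.00×10^-4, f = 0.01836, h_2 = f(L/D)V²/2g = 45.30 m
Series → Q common, losses add: H = Σh = 49.09 m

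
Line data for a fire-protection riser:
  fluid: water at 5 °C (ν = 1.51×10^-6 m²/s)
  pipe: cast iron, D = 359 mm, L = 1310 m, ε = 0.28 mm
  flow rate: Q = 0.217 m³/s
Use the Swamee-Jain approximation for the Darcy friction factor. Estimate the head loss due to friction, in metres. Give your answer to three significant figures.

V = 4Q/(πD²) = 4·0.217/(π·0.359²) = 2.144 m/s
Re = VD/ν = 2.144·0.359/1.51×10^-6 = 5.10×10^5 → turbulent
ε/D = 0.28/359 = 7.80×10^-4
Swamee-Jain: f = 0.01932
h_f = f(L/D)V²/(2g) = 0.01932·(1310/0.359)·2.144²/(2·9.81) = 16.51 m

h_f ≈ 16.5 m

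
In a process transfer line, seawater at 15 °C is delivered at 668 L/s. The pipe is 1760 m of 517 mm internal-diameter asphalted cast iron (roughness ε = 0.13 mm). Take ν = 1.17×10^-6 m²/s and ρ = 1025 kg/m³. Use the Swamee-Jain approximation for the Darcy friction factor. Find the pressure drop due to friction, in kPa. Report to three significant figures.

Δp ≈ 266 kPa

V = 4Q/(πD²) = 4·0.668/(π·0.517²) = 3.182 m/s
Re = VD/ν = 3.182·0.517/1.17×10^-6 = 1.41×10^6 → turbulent
ε/D = 0.13/517 = 2.51×10^-4
Swamee-Jain: f = 0.01508
h_f = f(L/D)V²/(2g) = 0.01508·(1760/0.517)·3.182²/(2·9.81) = 26.49 m
Δp = ρg·h_f = 1025·9.81·26.49 = 266.4 kPa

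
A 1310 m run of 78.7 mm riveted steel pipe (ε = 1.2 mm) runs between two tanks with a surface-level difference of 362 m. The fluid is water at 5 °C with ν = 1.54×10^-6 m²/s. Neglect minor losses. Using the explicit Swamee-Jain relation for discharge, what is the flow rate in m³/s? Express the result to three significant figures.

Swamee-Jain (Type II): Q = -0.965·√(gD⁵h_f/L)·ln[ε/(3.7D) + √(3.17ν²L/(gD³h_f))]
√(gD⁵h_f/L) = √(9.81·0.0787⁵·362/1310) = 0.002861
ε/(3.7D) = 0.00412; √(3.17ν²L/(gD³h_f)) = 7.54×10^-5
Q = -0.965·0.002861·ln(0.004196) = 0.01511 m³/s
Check: V = 3.11 m/s, Re = 1.59×10^5, f = 0.04441, h_f = 364 m ≈ 362 m ✓

Q ≈ 0.0151 m³/s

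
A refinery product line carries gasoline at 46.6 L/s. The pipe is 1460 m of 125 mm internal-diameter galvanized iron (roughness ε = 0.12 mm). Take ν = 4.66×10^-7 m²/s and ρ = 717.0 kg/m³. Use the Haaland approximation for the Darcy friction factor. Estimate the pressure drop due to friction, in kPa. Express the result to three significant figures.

V = 4Q/(πD²) = 4·0.0466/(π·0.125²) = 3.797 m/s
Re = VD/ν = 3.797·0.125/4.66×10^-7 = 1.02×10^6 → turbulent
ε/D = 0.12/125 = 9.60×10^-4
Haaland: f = 0.01975
h_f = f(L/D)V²/(2g) = 0.01975·(1460/0.125)·3.797²/(2·9.81) = 169.5 m
Δp = ρg·h_f = 717.0·9.81·169.5 = 1192 kPa

Δp ≈ 1190 kPa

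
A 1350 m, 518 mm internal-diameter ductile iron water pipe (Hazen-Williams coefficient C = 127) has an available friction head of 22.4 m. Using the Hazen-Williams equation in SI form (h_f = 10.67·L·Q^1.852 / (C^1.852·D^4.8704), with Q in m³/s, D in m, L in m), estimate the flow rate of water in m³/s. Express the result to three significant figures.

Q ≈ 0.686 m³/s

Rearranging: Q = [h_f·C^1.852·D^4.8704 / (10.67·L)]^(1/1.852)
Q = [22.4·127^1.852·0.518^4.8704 / (10.67·1350)]^0.540 = 0.6858 m³/s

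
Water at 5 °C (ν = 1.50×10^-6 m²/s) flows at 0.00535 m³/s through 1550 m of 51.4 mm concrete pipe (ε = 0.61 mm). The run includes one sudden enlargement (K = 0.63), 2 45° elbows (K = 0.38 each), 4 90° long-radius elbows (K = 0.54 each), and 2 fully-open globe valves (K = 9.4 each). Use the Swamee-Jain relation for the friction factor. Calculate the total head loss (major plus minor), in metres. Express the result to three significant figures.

V = 4Q/(πD²) = 2.578 m/s; V²/2g = 0.3388 m
Re = 8.84×10^4, ε/D = 0.0119 → f = 0.04107 (Swamee-Jain)
Major: h_f = f(L/D)·V²/2g = 0.04107·30156·0.3388 = 419.6 m
Minor: ΣK = 22.4; h_m = ΣK·V²/2g = 7.573 m
Total H_L = 419.6 + 7.573 = 427.2 m

H_L ≈ 427 m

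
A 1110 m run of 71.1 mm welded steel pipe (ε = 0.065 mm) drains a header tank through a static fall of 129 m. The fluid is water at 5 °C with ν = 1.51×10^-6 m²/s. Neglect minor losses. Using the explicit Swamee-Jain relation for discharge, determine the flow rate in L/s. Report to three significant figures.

Swamee-Jain (Type II): Q = -0.965·√(gD⁵h_f/L)·ln[ε/(3.7D) + √(3.17ν²L/(gD³h_f))]
√(gD⁵h_f/L) = √(9.81·0.0711⁵·129/1110) = 0.001439
ε/(3.7D) = 2.47×10^-4; √(3.17ν²L/(gD³h_f)) = 1.33×10^-4
Q = -0.965·0.001439·ln(3.799×10^-4) = 0.01094 m³/s
Check: V = 2.76 m/s, Re = 1.30×10^5, f = 0.02152, h_f = 130 m ≈ 129 m ✓

Q ≈ 10.9 L/s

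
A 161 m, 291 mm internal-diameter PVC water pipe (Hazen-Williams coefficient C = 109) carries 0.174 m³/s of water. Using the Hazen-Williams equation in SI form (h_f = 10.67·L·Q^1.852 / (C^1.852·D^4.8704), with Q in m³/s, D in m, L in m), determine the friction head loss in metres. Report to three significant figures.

h_f = 10.67·161·0.174^1.852 / (109^1.852·0.291^4.8704) = 4.637 m

h_f ≈ 4.64 m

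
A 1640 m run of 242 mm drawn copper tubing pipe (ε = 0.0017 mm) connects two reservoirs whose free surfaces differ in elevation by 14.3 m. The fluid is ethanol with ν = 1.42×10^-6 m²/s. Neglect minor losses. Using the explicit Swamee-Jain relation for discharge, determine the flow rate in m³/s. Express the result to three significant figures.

Q ≈ 0.0773 m³/s

Swamee-Jain (Type II): Q = -0.965·√(gD⁵h_f/L)·ln[ε/(3.7D) + √(3.17ν²L/(gD³h_f))]
√(gD⁵h_f/L) = √(9.81·0.242⁵·14.3/1640) = 0.008426
ε/(3.7D) = 1.90×10^-6; √(3.17ν²L/(gD³h_f)) = 7.26×10^-5
Q = -0.965·0.008426·ln(7.451×10^-5) = 0.07728 m³/s
Check: V = 1.68 m/s, Re = 2.86×10^5, f = 0.01458, h_f = 14.2 m ≈ 14.3 m ✓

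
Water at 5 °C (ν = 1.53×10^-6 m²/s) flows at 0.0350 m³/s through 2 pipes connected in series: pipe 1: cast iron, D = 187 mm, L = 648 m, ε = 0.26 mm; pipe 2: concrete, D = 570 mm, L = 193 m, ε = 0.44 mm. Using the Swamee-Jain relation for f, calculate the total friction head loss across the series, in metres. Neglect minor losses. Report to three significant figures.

H ≈ 6.58 m

Pipe 1: V = 1.274 m/s, Re = 1.56×10^5, ε/D = 0.00139, f = 0.02291, h_1 = f(L/D)V²/2g = 6.572 m
Pipe 2: V = 0.1372 m/s, Re = 5.11×10^4, ε/D = 7.72×10^-4, f = 0.02342, h_2 = f(L/D)V²/2g = 0.007605 m
Series → Q common, losses add: H = Σh = 6.580 m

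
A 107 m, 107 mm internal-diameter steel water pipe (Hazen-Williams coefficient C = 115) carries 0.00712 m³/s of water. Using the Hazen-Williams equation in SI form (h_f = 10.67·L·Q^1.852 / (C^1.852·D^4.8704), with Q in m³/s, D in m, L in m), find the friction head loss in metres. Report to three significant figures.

h_f = 10.67·107·0.00712^1.852 / (115^1.852·0.107^4.8704) = 0.9800 m

h_f ≈ 0.980 m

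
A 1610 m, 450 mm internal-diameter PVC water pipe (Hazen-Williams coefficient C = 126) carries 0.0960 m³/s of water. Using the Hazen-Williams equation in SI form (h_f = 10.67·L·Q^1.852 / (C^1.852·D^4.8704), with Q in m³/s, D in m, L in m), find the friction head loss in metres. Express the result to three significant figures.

h_f ≈ 1.41 m

h_f = 10.67·1610·0.0960^1.852 / (126^1.852·0.450^4.8704) = 1.410 m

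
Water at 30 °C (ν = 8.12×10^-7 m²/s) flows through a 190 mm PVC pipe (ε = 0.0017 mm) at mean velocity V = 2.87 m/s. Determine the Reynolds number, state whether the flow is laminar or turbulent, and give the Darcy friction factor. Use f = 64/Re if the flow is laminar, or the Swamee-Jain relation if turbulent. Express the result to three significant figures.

Re = VD/ν = 2.870·0.190/8.12×10^-7 = 6.72×10^5
Re > 4000 → turbulent; ε/D = 8.95×10^-6
Swamee-Jain: f = 0.01260

Re ≈ 6.72×10^5; turbulent; f ≈ 0.0126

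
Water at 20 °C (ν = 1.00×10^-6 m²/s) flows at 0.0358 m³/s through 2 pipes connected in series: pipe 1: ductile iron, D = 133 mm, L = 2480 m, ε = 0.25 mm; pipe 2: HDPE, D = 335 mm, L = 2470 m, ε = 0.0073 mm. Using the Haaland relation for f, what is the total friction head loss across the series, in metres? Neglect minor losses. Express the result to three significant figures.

Pipe 1: V = 2.577 m/s, Re = 3.43×10^5, ε/D = 0.00188, f = 0.02357, h_1 = f(L/D)V²/2g = 148.8 m
Pipe 2: V = 0.4062 m/s, Re = 1.36×10^5, ε/D = 2.18×10^-5, f = 0.01684, h_2 = f(L/D)V²/2g = 1.044 m
Series → Q common, losses add: H = Σh = 149.8 m

H ≈ 150 m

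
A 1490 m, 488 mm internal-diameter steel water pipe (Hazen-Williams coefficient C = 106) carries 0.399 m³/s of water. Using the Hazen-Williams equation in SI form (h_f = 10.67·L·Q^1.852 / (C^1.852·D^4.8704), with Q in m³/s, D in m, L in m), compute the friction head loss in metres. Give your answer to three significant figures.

h_f ≈ 16.9 m

h_f = 10.67·1490·0.399^1.852 / (106^1.852·0.488^4.8704) = 16.94 m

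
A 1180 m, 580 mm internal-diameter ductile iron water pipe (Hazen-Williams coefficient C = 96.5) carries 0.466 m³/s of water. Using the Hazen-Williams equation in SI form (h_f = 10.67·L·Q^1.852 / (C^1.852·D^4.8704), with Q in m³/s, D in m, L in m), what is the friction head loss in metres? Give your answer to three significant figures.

h_f ≈ 9.18 m

h_f = 10.67·1180·0.466^1.852 / (96.5^1.852·0.580^4.8704) = 9.178 m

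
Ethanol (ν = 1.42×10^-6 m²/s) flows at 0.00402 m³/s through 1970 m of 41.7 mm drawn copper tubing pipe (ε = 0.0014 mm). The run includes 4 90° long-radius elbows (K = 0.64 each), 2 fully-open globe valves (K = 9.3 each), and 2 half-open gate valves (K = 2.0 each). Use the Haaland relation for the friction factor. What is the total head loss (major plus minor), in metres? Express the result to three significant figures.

H_L ≈ 397 m

V = 4Q/(πD²) = 2.944 m/s; V²/2g = 0.4416 m
Re = 8.64×10^4, ε/D = 3.36×10^-5 → f = 0.01850 (Haaland)
Major: h_f = f(L/D)·V²/2g = 0.01850·47242·0.4416 = 386.0 m
Minor: ΣK = 25.2; h_m = ΣK·V²/2g = 11.11 m
Total H_L = 386.0 + 11.11 = 397.1 m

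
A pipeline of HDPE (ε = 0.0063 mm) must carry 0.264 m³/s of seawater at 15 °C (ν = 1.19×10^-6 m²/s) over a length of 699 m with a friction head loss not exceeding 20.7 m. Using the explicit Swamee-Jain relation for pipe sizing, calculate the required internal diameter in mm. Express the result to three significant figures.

Swamee-Jain (Type III): D = 0.66·[ε^1.25·(LQ²/(gh_f))^4.75 + ν·Q^9.4·(L/(gh_f))^5.2]^0.04
LQ²/(gh_f) = 0.2399; L/(gh_f) = 3.442
Term 1 = ε^1.25·(…)^4.75 = 3.58×10^-10; Term 2 = ν·Q^9.4·(…)^5.2 = 2.69×10^-9
D = 0.66·(3.58×10^-10 + 2.69×10^-9)^0.04 = 0.3012 m = 301 mm
Check: V = 3.70 m/s, Re = 9.38×10^5, f = 0.01221, h_f = 19.8 m ≈ 20.7 m ✓

D ≈ 301 mm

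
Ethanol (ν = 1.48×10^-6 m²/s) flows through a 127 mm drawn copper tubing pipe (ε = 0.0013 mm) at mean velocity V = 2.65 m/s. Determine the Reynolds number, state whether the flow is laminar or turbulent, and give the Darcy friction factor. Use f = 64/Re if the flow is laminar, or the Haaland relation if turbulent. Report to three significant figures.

Re ≈ 2.27×10^5; turbulent; f ≈ 0.0152

Re = VD/ν = 2.650·0.127/1.48×10^-6 = 2.27×10^5
Re > 4000 → turbulent; ε/D = 1.02×10^-5
Haaland: f = 0.01519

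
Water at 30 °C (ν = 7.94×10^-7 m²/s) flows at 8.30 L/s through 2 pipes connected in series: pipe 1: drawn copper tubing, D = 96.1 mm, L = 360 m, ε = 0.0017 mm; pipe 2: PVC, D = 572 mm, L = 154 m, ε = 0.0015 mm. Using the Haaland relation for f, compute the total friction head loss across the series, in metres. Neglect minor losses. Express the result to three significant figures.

H ≈ 4.19 m

Pipe 1: V = 1.144 m/s, Re = 1.38×10^5, ε/D = 1.77×10^-5, f = 0.01676, h_1 = f(L/D)V²/2g = 4.189 m
Pipe 2: V = 0.03230 m/s, Re = 2.33×10^4, ε/D = 2.62×10^-6, f = 0.02480, h_2 = f(L/D)V²/2g = 3.550×10^-4 m
Series → Q common, losses add: H = Σh = 4.189 m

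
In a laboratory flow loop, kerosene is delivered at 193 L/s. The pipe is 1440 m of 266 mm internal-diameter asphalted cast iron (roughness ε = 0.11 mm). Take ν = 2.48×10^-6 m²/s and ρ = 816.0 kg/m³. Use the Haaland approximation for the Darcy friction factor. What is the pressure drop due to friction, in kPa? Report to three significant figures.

Δp ≈ 461 kPa

V = 4Q/(πD²) = 4·0.193/(π·0.266²) = 3.473 m/s
Re = VD/ν = 3.473·0.266/2.48×10^-6 = 3.73×10^5 → turbulent
ε/D = 0.11/266 = 4.14×10^-4
Haaland: f = 0.01729
h_f = f(L/D)V²/(2g) = 0.01729·(1440/0.266)·3.473²/(2·9.81) = 57.55 m
Δp = ρg·h_f = 816.0·9.81·57.55 = 460.7 kPa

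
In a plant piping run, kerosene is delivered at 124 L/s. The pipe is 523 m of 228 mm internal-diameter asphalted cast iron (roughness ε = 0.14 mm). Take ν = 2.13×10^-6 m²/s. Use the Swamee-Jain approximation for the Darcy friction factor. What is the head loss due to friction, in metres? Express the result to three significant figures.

h_f ≈ 20.3 m

V = 4Q/(πD²) = 4·0.124/(π·0.228²) = 3.037 m/s
Re = VD/ν = 3.037·0.228/2.13×10^-6 = 3.25×10^5 → turbulent
ε/D = 0.14/228 = 6.14×10^-4
Swamee-Jain: f = 0.01886
h_f = f(L/D)V²/(2g) = 0.01886·(523/0.228)·3.037²/(2·9.81) = 20.34 m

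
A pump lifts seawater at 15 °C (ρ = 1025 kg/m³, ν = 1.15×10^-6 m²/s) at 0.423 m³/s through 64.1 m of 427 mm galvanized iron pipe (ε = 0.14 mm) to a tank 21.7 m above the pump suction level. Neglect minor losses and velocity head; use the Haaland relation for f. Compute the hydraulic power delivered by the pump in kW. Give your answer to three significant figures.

V = 4Q/(πD²) = 2.954 m/s; Re = 1.10×10^6; ε/D = 3.28×10^-4; f = 0.01580
h_f = f(L/D)V²/2g = 1.055 m
Total head H = z + h_f = 21.7 + 1.055 = 22.75 m
P_hyd = ρgQH = 1025·9.81·0.423·22.75 = 96.78 kW

P_hyd ≈ 96.8 kW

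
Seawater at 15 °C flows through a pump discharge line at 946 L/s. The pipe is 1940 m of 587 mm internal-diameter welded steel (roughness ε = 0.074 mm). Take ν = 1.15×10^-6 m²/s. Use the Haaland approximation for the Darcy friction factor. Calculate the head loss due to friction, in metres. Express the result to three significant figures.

h_f ≈ 27.3 m

V = 4Q/(πD²) = 4·0.946/(π·0.587²) = 3.496 m/s
Re = VD/ν = 3.496·0.587/1.15×10^-6 = 1.78×10^6 → turbulent
ε/D = 0.074/587 = 1.26×10^-4
Haaland: f = 0.01324
h_f = f(L/D)V²/(2g) = 0.01324·(1940/0.587)·3.496²/(2·9.81) = 27.25 m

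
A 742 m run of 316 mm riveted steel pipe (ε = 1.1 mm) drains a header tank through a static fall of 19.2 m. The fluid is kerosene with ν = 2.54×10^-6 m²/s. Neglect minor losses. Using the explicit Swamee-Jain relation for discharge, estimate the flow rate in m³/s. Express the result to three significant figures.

Swamee-Jain (Type II): Q = -0.965·√(gD⁵h_f/L)·ln[ε/(3.7D) + √(3.17ν²L/(gD³h_f))]
√(gD⁵h_f/L) = √(9.81·0.316⁵·19.2/742) = 0.02828
ε/(3.7D) = 9.41×10^-4; √(3.17ν²L/(gD³h_f)) = 5.05×10^-5
Q = -0.965·0.02828·ln(9.913×10^-4) = 0.1888 m³/s
Check: V = 2.41 m/s, Re = 2.99×10^5, f = 0.02785, h_f = 19.3 m ≈ 19.2 m ✓

Q ≈ 0.189 m³/s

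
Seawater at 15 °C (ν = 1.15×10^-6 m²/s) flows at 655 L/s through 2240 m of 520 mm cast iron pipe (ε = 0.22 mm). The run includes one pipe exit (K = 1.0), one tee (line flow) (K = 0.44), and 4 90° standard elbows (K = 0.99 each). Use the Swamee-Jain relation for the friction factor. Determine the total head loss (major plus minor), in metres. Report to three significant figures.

V = 4Q/(πD²) = 3.084 m/s; V²/2g = 0.4848 m
Re = 1.39×10^6, ε/D = 4.23×10^-4 → f = 0.01659 (Swamee-Jain)
Major: h_f = f(L/D)·V²/2g = 0.01659·4308·0.4848 = 34.65 m
Minor: ΣK = 5.40; h_m = ΣK·V²/2g = 2.618 m
Total H_L = 34.65 + 2.618 = 37.27 m

H_L ≈ 37.3 m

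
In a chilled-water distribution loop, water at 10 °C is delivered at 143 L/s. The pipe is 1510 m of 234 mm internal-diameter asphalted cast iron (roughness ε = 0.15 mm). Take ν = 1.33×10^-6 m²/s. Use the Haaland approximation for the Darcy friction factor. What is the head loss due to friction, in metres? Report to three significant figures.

V = 4Q/(πD²) = 4·0.143/(π·0.234²) = 3.325 m/s
Re = VD/ν = 3.325·0.234/1.33×10^-6 = 5.85×10^5 → turbulent
ε/D = 0.15/234 = 6.41×10^-4
Haaland: f = 0.01832
h_f = f(L/D)V²/(2g) = 0.01832·(1510/0.234)·3.325²/(2·9.81) = 66.62 m

h_f ≈ 66.6 m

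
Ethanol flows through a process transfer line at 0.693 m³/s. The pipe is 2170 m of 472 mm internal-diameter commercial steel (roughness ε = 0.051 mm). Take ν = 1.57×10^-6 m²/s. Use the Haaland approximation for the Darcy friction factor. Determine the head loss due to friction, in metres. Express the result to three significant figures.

V = 4Q/(πD²) = 4·0.693/(π·0.472²) = 3.961 m/s
Re = VD/ν = 3.961·0.472/1.57×10^-6 = 1.19×10^6 → turbulent
ε/D = 0.051/472 = 1.08×10^-4
Haaland: f = 0.01327
h_f = f(L/D)V²/(2g) = 0.01327·(2170/0.472)·3.961²/(2·9.81) = 48.78 m

h_f ≈ 48.8 m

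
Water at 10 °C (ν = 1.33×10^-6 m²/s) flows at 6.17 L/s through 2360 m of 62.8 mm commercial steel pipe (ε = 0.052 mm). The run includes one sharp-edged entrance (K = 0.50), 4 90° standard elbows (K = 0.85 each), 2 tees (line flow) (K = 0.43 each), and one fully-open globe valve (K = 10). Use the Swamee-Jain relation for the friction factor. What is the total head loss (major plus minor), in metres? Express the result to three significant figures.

H_L ≈ 169 m

V = 4Q/(πD²) = 1.992 m/s; V²/2g = 0.2022 m
Re = 9.41×10^4, ε/D = 8.28×10^-4 → f = 0.02187 (Swamee-Jain)
Major: h_f = f(L/D)·V²/2g = 0.02187·37580·0.2022 = 166.2 m
Minor: ΣK = 14.8; h_m = ΣK·V²/2g = 2.985 m
Total H_L = 166.2 + 2.985 = 169.2 m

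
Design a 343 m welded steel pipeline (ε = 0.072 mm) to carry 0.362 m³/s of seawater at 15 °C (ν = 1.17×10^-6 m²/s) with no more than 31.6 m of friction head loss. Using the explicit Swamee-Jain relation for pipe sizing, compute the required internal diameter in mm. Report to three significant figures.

D ≈ 286 mm

Swamee-Jain (Type III): D = 0.66·[ε^1.25·(LQ²/(gh_f))^4.75 + ν·Q^9.4·(L/(gh_f))^5.2]^0.04
LQ²/(gh_f) = 0.1450; L/(gh_f) = 1.106
Term 1 = ε^1.25·(…)^4.75 = 6.89×10^-10; Term 2 = ν·Q^9.4·(…)^5.2 = 1.41×10^-10
D = 0.66·(6.89×10^-10 + 1.41×10^-10)^0.04 = 0.2860 m = 286 mm
Check: V = 5.64 m/s, Re = 1.38×10^6, f = 0.01509, h_f = 29.3 m ≈ 31.6 m ✓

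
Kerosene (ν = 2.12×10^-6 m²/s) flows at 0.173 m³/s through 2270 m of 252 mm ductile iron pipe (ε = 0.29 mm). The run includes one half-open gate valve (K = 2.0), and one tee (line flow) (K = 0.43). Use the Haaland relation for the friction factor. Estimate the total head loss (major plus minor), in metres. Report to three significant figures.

H_L ≈ 117 m

V = 4Q/(πD²) = 3.469 m/s; V²/2g = 0.6132 m
Re = 4.12×10^5, ε/D = 0.00115 → f = 0.02094 (Haaland)
Major: h_f = f(L/D)·V²/2g = 0.02094·9008·0.6132 = 115.6 m
Minor: ΣK = 2.43; h_m = ΣK·V²/2g = 1.490 m
Total H_L = 115.6 + 1.490 = 117.1 m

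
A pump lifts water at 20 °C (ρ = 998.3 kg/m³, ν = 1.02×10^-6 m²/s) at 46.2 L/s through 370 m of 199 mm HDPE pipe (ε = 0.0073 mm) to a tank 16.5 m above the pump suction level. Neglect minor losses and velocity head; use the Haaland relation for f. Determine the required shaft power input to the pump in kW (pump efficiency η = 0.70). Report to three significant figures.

V = 4Q/(πD²) = 1.485 m/s; Re = 2.90×10^5; ε/D = 3.67×10^-5; f = 0.01475
h_f = f(L/D)V²/2g = 3.083 m
Total head H = z + h_f = 16.5 + 3.083 = 19.58 m
P_hyd = ρgQH = 998.3·9.81·0.0462·19.58 = 8.860 kW
P_shaft = P_hyd/η = 8.860/0.70 = 12.66 kW

P_shaft ≈ 12.7 kW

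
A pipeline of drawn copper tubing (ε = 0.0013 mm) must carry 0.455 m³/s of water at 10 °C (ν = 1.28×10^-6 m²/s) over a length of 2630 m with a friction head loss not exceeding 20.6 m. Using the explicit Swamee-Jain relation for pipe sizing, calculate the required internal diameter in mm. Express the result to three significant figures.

Swamee-Jain (Type III): D = 0.66·[ε^1.25·(LQ²/(gh_f))^4.75 + ν·Q^9.4·(L/(gh_f))^5.2]^0.04
LQ²/(gh_f) = 2.694; L/(gh_f) = 13.01
Term 1 = ε^1.25·(…)^4.75 = 4.86×10^-6; Term 2 = ν·Q^9.4·(…)^5.2 = 4.87×10^-4
D = 0.66·(4.86×10^-6 + 4.87×10^-4)^0.04 = 0.4866 m = 487 mm
Check: V = 2.45 m/s, Re = 9.30×10^5, f = 0.01181, h_f = 19.5 m ≈ 20.6 m ✓

D ≈ 487 mm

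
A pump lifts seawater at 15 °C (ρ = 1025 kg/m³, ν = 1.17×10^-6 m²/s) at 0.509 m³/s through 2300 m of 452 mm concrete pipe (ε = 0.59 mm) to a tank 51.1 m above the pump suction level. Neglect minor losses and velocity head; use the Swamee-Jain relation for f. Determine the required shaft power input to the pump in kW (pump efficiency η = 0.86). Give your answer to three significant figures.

V = 4Q/(πD²) = 3.172 m/s; Re = 1.23×10^6; ε/D = 0.00131; f = 0.02125
h_f = f(L/D)V²/2g = 55.47 m
Total head H = z + h_f = 51.1 + 55.47 = 106.6 m
P_hyd = ρgQH = 1025·9.81·0.509·106.6 = 545.4 kW
P_shaft = P_hyd/η = 545.4/0.86 = 634.2 kW

P_shaft ≈ 634 kW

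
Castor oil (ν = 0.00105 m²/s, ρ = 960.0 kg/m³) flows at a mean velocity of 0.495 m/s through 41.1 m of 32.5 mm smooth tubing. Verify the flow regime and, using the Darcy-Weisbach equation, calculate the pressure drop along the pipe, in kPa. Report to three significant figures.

Δp ≈ 621 kPa

Re = VD/ν = 0.495·0.03250/0.00105 = 15.3 → laminar (Re < 2300)
f = 64/Re = 4.177
h_f = f(L/D)V²/(2g) = 4.177·(41.1/0.03250)·0.495²/(2·9.81) = 65.97 m
Δp = ρg·h_f = 960.0·9.81·65.97 = 621.3 kPa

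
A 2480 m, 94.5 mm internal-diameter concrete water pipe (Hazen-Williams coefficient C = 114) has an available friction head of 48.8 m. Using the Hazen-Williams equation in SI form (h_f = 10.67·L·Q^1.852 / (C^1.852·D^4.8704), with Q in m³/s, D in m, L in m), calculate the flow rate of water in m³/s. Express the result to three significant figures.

Q ≈ 0.00769 m³/s

Rearranging: Q = [h_f·C^1.852·D^4.8704 / (10.67·L)]^(1/1.852)
Q = [48.8·114^1.852·0.0945^4.8704 / (10.67·2480)]^0.540 = 0.007694 m³/s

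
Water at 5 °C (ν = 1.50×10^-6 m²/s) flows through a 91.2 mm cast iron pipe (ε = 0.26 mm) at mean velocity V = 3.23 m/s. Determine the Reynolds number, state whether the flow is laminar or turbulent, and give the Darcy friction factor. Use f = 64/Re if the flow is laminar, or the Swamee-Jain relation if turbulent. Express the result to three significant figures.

Re = VD/ν = 3.230·0.0912/1.50×10^-6 = 1.96×10^5
Re > 4000 → turbulent; ε/D = 0.00285
Swamee-Jain: f = 0.02669

Re ≈ 1.96×10^5; turbulent; f ≈ 0.0267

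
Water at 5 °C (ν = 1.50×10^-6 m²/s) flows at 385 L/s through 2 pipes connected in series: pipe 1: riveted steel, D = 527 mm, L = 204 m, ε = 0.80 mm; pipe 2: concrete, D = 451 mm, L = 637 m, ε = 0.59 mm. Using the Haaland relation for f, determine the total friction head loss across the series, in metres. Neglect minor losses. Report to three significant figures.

Pipe 1: V = 1.765 m/s, Re = 6.20×10^5, ε/D = 0.00152, f = 0.02215, h_1 = f(L/D)V²/2g = 1.362 m
Pipe 2: V = 2.410 m/s, Re = 7.25×10^5, ε/D = 0.00131, f = 0.02133, h_2 = f(L/D)V²/2g = 8.918 m
Series → Q common, losses add: H = Σh = 10.28 m

H ≈ 10.3 m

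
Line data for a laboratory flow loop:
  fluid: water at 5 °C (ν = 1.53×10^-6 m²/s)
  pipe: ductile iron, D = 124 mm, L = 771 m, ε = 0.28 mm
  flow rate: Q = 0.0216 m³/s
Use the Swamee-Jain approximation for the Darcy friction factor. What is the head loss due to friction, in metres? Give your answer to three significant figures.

V = 4Q/(πD²) = 4·0.0216/(π·0.124²) = 1.789 m/s
Re = VD/ν = 1.789·0.124/1.53×10^-6 = 1.45×10^5 → turbulent
ε/D = 0.28/124 = 0.00226
Swamee-Jain: f = 0.02551
h_f = f(L/D)V²/(2g) = 0.02551·(771/0.124)·1.789²/(2·9.81) = 25.86 m

h_f ≈ 25.9 m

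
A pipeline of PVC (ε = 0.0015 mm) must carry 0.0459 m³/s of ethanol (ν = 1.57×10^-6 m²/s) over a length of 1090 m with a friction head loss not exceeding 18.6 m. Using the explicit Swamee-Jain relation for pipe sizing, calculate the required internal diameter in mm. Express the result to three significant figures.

D ≈ 176 mm

Swamee-Jain (Type III): D = 0.66·[ε^1.25·(LQ²/(gh_f))^4.75 + ν·Q^9.4·(L/(gh_f))^5.2]^0.04
LQ²/(gh_f) = 0.01259; L/(gh_f) = 5.974
Term 1 = ε^1.25·(…)^4.75 = 4.95×10^-17; Term 2 = ν·Q^9.4·(…)^5.2 = 4.50×10^-15
D = 0.66·(4.95×10^-17 + 4.50×10^-15)^0.04 = 0.1761 m = 176 mm
Check: V = 1.88 m/s, Re = 2.11×10^5, f = 0.01545, h_f = 17.3 m ≈ 18.6 m ✓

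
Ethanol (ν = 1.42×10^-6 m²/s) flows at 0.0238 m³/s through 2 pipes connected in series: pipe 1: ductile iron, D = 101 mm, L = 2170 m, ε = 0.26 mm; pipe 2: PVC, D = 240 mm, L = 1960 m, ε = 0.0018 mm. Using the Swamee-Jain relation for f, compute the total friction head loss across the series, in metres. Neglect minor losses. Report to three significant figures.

Pipe 1: V = 2.971 m/s, Re = 2.11×10^5, ε/D = 0.00257, f = 0.02596, h_1 = f(L/D)V²/2g = 250.9 m
Pipe 2: V = 0.5261 m/s, Re = 8.89×10^4, ε/D = 7.50×10^-6, f = 0.01835, h_2 = f(L/D)V²/2g = 2.114 m
Series → Q common, losses add: H = Σh = 253.0 m

H ≈ 253 m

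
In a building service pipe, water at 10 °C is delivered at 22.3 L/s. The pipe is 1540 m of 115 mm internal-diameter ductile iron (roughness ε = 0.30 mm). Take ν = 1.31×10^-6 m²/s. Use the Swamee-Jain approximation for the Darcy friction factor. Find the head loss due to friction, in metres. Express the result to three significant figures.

V = 4Q/(πD²) = 4·0.0223/(π·0.115²) = 2.147 m/s
Re = VD/ν = 2.147·0.115/1.31×10^-6 = 1.88×10^5 → turbulent
ε/D = 0.30/115 = 0.00261
Swamee-Jain: f = 0.02614
h_f = f(L/D)V²/(2g) = 0.02614·(1540/0.115)·2.147²/(2·9.81) = 82.23 m

h_f ≈ 82.2 m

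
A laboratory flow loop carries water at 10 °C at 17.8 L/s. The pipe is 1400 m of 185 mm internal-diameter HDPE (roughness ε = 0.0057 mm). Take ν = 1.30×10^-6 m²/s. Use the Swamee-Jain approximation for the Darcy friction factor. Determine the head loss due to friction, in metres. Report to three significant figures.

V = 4Q/(πD²) = 4·0.0178/(π·0.185²) = 0.6622 m/s
Re = VD/ν = 0.6622·0.185/1.30×10^-6 = 9.42×10^4 → turbulent
ε/D = 0.0057/185 = 3.08×10^-5
Swamee-Jain: f = 0.01827
h_f = f(L/D)V²/(2g) = 0.01827·(1400/0.185)·0.6622²/(2·9.81) = 3.090 m

h_f ≈ 3.09 m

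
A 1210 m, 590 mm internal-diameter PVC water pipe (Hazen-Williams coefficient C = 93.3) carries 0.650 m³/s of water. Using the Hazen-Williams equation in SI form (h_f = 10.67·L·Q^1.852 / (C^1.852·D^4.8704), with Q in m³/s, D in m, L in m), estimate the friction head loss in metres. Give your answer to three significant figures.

h_f ≈ 17.1 m

h_f = 10.67·1210·0.650^1.852 / (93.3^1.852·0.590^4.8704) = 17.07 m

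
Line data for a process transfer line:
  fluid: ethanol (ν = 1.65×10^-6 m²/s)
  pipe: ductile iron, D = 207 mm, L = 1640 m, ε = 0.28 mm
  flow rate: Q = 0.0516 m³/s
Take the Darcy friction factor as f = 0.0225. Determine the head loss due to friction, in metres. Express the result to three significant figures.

h_f ≈ 21.4 m

V = 4Q/(πD²) = 4·0.0516/(π·0.207²) = 1.533 m/s
h_f = f(L/D)V²/(2g) = 0.02250·(1640/0.207)·1.533²/(2·9.81) = 21.36 m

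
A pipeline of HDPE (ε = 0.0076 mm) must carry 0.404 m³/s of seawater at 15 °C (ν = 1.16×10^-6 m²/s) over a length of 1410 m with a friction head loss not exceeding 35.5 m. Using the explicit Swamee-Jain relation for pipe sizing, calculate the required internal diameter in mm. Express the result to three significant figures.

Swamee-Jain (Type III): D = 0.66·[ε^1.25·(LQ²/(gh_f))^4.75 + ν·Q^9.4·(L/(gh_f))^5.2]^0.04
LQ²/(gh_f) = 0.6608; L/(gh_f) = 4.049
Term 1 = ε^1.25·(…)^4.75 = 5.58×10^-8; Term 2 = ν·Q^9.4·(…)^5.2 = 3.33×10^-7
D = 0.66·(5.58×10^-8 + 3.33×10^-7)^0.04 = 0.3657 m = 366 mm
Check: V = 3.85 m/s, Re = 1.21×10^6, f = 0.01179, h_f = 34.3 m ≈ 35.5 m ✓

D ≈ 366 mm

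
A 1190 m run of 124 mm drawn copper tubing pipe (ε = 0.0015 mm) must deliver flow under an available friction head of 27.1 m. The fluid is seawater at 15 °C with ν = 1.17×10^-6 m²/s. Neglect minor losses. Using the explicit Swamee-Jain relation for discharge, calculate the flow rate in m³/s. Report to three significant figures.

Q ≈ 0.0226 m³/s

Swamee-Jain (Type II): Q = -0.965·√(gD⁵h_f/L)·ln[ε/(3.7D) + √(3.17ν²L/(gD³h_f))]
√(gD⁵h_f/L) = √(9.81·0.124⁵·27.1/1190) = 0.002559
ε/(3.7D) = 3.27×10^-6; √(3.17ν²L/(gD³h_f)) = 1.01×10^-4
Q = -0.965·0.002559·ln(1.042×10^-4) = 0.02264 m³/s
Check: V = 1.88 m/s, Re = 1.99×10^5, f = 0.01566, h_f = 26.9 m ≈ 27.1 m ✓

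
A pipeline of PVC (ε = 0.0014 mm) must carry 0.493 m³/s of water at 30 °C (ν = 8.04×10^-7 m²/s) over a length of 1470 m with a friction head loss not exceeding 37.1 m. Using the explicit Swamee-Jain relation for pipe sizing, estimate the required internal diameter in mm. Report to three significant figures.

Swamee-Jain (Type III): D = 0.66·[ε^1.25·(LQ²/(gh_f))^4.75 + ν·Q^9.4·(L/(gh_f))^5.2]^0.04
LQ²/(gh_f) = 0.9817; L/(gh_f) = 4.039
Term 1 = ε^1.25·(…)^4.75 = 4.41×10^-8; Term 2 = ν·Q^9.4·(…)^5.2 = 1.48×10^-6
D = 0.66·(4.41×10^-8 + 1.48×10^-6)^0.04 = 0.3863 m = 386 mm
Check: V = 4.21 m/s, Re = 2.02×10^6, f = 0.01049, h_f = 36.0 m ≈ 37.1 m ✓

D ≈ 386 mm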